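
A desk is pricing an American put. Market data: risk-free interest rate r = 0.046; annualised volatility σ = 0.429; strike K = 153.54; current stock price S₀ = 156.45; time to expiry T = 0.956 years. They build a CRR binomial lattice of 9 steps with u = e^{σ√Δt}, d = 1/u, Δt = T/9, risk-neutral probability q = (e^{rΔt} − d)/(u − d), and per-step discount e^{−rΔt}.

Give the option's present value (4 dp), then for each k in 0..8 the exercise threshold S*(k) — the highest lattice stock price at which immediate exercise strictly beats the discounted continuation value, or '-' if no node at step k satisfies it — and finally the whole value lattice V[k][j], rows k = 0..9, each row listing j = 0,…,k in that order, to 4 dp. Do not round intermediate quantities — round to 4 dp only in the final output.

price = 22.0176
boundary = - - - - 89.4305 77.7613 89.4305 102.8509 118.2853
tree:
22.0176
30.0799 13.5961
39.9591 19.7919 7.0906
51.4645 28.0279 11.1615 2.7975
64.1095 38.4279 17.1607 4.8420 0.6336
75.7787 50.7290 25.6278 8.2559 1.2305 0.0000
85.9253 64.1095 36.8964 13.8048 2.3898 0.0000 0.0000
94.7480 75.7787 50.6891 22.4815 4.6411 0.0000 0.0000 0.0000
102.4194 85.9253 64.1095 35.2547 9.0132 0.0000 0.0000 0.0000 0.0000
109.0898 94.7480 75.7787 50.6891 17.5042 0.0000 0.0000 0.0000 0.0000 0.0000

Δt=0.10622  u=1.15007  d=0.86952  q=0.48256  discount=0.99513
step 9 (expiry): payoffs max(K−S,0) = 109.0898 94.7480 75.7787 50.6891 17.5042 0.0000 0.0000 0.0000 0.0000 0.0000
step 8: (k=8,j=0): S=51.1206, (K−S)⁺=102.4194, hold=101.6710 ⇒ V=102.4194 exercise | (k=8,j=1): S=67.6147, (K−S)⁺=85.9253, hold=85.1769 ⇒ V=85.9253 exercise | (k=8,j=2): S=89.4305, (K−S)⁺=64.1095, hold=63.3611 ⇒ V=64.1095 exercise | (k=8,j=3): S=118.2853, (K−S)⁺=35.2547, hold=34.5063 ⇒ V=35.2547 exercise | (k=8,j=4): S=156.4500, (K−S)⁺=0.0000, hold=9.0132 ⇒ V=9.0132 continue | (k=8,j=5): S=206.9286, (K−S)⁺=0.0000, hold=0.0000 ⇒ V=0.0000 continue | (k=8,j=6): S=273.6941, (K−S)⁺=0.0000, hold=0.0000 ⇒ V=0.0000 continue | (k=8,j=7): S=362.0014, (K−S)⁺=0.0000, hold=0.0000 ⇒ V=0.0000 continue | (k=8,j=8): S=478.8011, (K−S)⁺=0.0000, hold=0.0000 ⇒ V=0.0000 continue  boundary S*=118.2853
step 7: (k=7,j=0): S=58.7920, (K−S)⁺=94.7480, hold=93.9996 ⇒ V=94.7480 exercise | (k=7,j=1): S=77.7613, (K−S)⁺=75.7787, hold=75.0303 ⇒ V=75.7787 exercise | (k=7,j=2): S=102.8509, (K−S)⁺=50.6891, hold=49.9407 ⇒ V=50.6891 exercise | (k=7,j=3): S=136.0358, (K−S)⁺=17.5042, hold=22.4815 ⇒ V=22.4815 continue | (k=7,j=4): S=179.9277, (K−S)⁺=0.0000, hold=4.6411 ⇒ V=4.6411 continue | (k=7,j=5): S=237.9813, (K−S)⁺=0.0000, hold=0.0000 ⇒ V=0.0000 continue | (k=7,j=6): S=314.7660, (K−S)⁺=0.0000, hold=0.0000 ⇒ V=0.0000 continue | (k=7,j=7): S=416.3252, (K−S)⁺=0.0000, hold=0.0000 ⇒ V=0.0000 continue  boundary S*=102.8509
step 6: (k=6,j=0): S=67.6147, (K−S)⁺=85.9253, hold=85.1769 ⇒ V=85.9253 exercise | (k=6,j=1): S=89.4305, (K−S)⁺=64.1095, hold=63.3611 ⇒ V=64.1095 exercise | (k=6,j=2): S=118.2853, (K−S)⁺=35.2547, hold=36.8964 ⇒ V=36.8964 continue | (k=6,j=3): S=156.4500, (K−S)⁺=0.0000, hold=13.8048 ⇒ V=13.8048 continue | (k=6,j=4): S=206.9286, (K−S)⁺=0.0000, hold=2.3898 ⇒ V=2.3898 continue | (k=6,j=5): S=273.6941, (K−S)⁺=0.0000, hold=0.0000 ⇒ V=0.0000 continue | (k=6,j=6): S=362.0014, (K−S)⁺=0.0000, hold=0.0000 ⇒ V=0.0000 continue  boundary S*=89.4305
step 5: (k=5,j=0): S=77.7613, (K−S)⁺=75.7787, hold=75.0303 ⇒ V=75.7787 exercise | (k=5,j=1): S=102.8509, (K−S)⁺=50.6891, hold=50.7290 ⇒ V=50.7290 continue | (k=5,j=2): S=136.0358, (K−S)⁺=17.5042, hold=25.6278 ⇒ V=25.6278 continue | (k=5,j=3): S=179.9277, (K−S)⁺=0.0000, hold=8.2559 ⇒ V=8.2559 continue | (k=5,j=4): S=237.9813, (K−S)⁺=0.0000, hold=1.2305 ⇒ V=1.2305 continue | (k=5,j=5): S=314.7660, (K−S)⁺=0.0000, hold=0.0000 ⇒ V=0.0000 continue  boundary S*=77.7613
step 4: (k=4,j=0): S=89.4305, (K−S)⁺=64.1095, hold=63.3803 ⇒ V=64.1095 exercise | (k=4,j=1): S=118.2853, (K−S)⁺=35.2547, hold=38.4279 ⇒ V=38.4279 continue | (k=4,j=2): S=156.4500, (K−S)⁺=0.0000, hold=17.1607 ⇒ V=17.1607 continue | (k=4,j=3): S=206.9286, (K−S)⁺=0.0000, hold=4.8420 ⇒ V=4.8420 continue | (k=4,j=4): S=273.6941, (K−S)⁺=0.0000, hold=0.6336 ⇒ V=0.6336 continue  boundary S*=89.4305
step 3: (k=3,j=0): S=102.8509, (K−S)⁺=50.6891, hold=51.4645 ⇒ V=51.4645 continue | (k=3,j=1): S=136.0358, (K−S)⁺=17.5042, hold=28.0279 ⇒ V=28.0279 continue | (k=3,j=2): S=179.9277, (K−S)⁺=0.0000, hold=11.1615 ⇒ V=11.1615 continue | (k=3,j=3): S=237.9813, (K−S)⁺=0.0000, hold=2.7975 ⇒ V=2.7975 continue  boundary S*=-
step 2: (k=2,j=0): S=118.2853, (K−S)⁺=35.2547, hold=39.9591 ⇒ V=39.9591 continue | (k=2,j=1): S=156.4500, (K−S)⁺=0.0000, hold=19.7919 ⇒ V=19.7919 continue | (k=2,j=2): S=206.9286, (K−S)⁺=0.0000, hold=7.0906 ⇒ V=7.0906 continue  boundary S*=-
step 1: (k=1,j=0): S=136.0358, (K−S)⁺=17.5042, hold=30.0799 ⇒ V=30.0799 continue | (k=1,j=1): S=179.9277, (K−S)⁺=0.0000, hold=13.5961 ⇒ V=13.5961 continue  boundary S*=-
step 0: (k=0,j=0): S=156.4500, (K−S)⁺=0.0000, hold=22.0176 ⇒ V=22.0176 continue  boundary S*=-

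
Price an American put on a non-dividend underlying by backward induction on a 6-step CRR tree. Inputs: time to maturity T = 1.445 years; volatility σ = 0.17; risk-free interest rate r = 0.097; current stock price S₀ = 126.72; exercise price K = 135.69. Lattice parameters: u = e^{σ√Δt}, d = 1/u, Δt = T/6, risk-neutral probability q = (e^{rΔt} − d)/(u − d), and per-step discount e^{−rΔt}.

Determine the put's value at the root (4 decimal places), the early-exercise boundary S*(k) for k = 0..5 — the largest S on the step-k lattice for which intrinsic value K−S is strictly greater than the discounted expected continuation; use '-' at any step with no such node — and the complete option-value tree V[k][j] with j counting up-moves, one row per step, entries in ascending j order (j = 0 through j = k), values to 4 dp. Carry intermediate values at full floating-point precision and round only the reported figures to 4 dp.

price = 9.8987
boundary = - 116.5771 107.2460 116.5771 107.2460 116.5771
tree:
9.8987
19.1129 4.6438
28.4440 9.5805 1.8032
37.0281 19.1129 4.1189 0.4565
44.9252 28.4440 9.0987 1.2319 0.0000
52.1902 37.0281 19.1129 3.3242 0.0000 0.0000
58.8737 44.9252 28.4440 8.9700 0.0000 0.0000 0.0000

params: Δt=0.24083 u=1.08701 d=0.91996 q=0.62065 e^(-rΔt)=0.97691
t_6 payoffs: 58.8737 44.9252 28.4440 8.9700 0.0000 0.0000 0.0000
t_5: node(5,0) S=83.4998 payoff=52.1902 vs cont=49.0571 → 52.1902 [stop]  node(5,1) S=98.6619 payoff=37.0281 vs cont=33.8950 → 37.0281 [stop]  node(5,2) S=116.5771 payoff=19.1129 vs cont=15.9798 → 19.1129 [stop]  node(5,3) S=137.7454 payoff=0.0000 vs cont=3.3242 → 3.3242 [wait]  node(5,4) S=162.7575 payoff=0.0000 vs cont=0.0000 → 0.0000 [wait]  node(5,5) S=192.3113 payoff=0.0000 vs cont=0.0000 → 0.0000 [wait]  ⇒ S*(5)=116.5771
t_4: node(4,0) S=90.7648 payoff=44.9252 vs cont=41.7921 → 44.9252 [stop]  node(4,1) S=107.2460 payoff=28.4440 vs cont=25.3109 → 28.4440 [stop]  node(4,2) S=126.7200 payoff=8.9700 vs cont=9.0987 → 9.0987 [wait]  node(4,3) S=149.7301 payoff=0.0000 vs cont=1.2319 → 1.2319 [wait]  node(4,4) S=176.9184 payoff=0.0000 vs cont=0.0000 → 0.0000 [wait]  ⇒ S*(4)=107.2460
t_3: node(3,0) S=98.6619 payoff=37.0281 vs cont=33.8950 → 37.0281 [stop]  node(3,1) S=116.5771 payoff=19.1129 vs cont=16.0578 → 19.1129 [stop]  node(3,2) S=137.7454 payoff=0.0000 vs cont=4.1189 → 4.1189 [wait]  node(3,3) S=162.7575 payoff=0.0000 vs cont=0.4565 → 0.4565 [wait]  ⇒ S*(3)=116.5771
t_2: node(2,0) S=107.2460 payoff=28.4440 vs cont=25.3109 → 28.4440 [stop]  node(2,1) S=126.7200 payoff=8.9700 vs cont=9.5805 → 9.5805 [wait]  node(2,2) S=149.7301 payoff=0.0000 vs cont=1.8032 → 1.8032 [wait]  ⇒ S*(2)=107.2460
t_1: node(1,0) S=116.5771 payoff=19.1129 vs cont=16.3499 → 19.1129 [stop]  node(1,1) S=137.7454 payoff=0.0000 vs cont=4.6438 → 4.6438 [wait]  ⇒ S*(1)=116.5771
t_0: node(0,0) S=126.7200 payoff=8.9700 vs cont=9.8987 → 9.8987 [wait]  ⇒ S*(0)=-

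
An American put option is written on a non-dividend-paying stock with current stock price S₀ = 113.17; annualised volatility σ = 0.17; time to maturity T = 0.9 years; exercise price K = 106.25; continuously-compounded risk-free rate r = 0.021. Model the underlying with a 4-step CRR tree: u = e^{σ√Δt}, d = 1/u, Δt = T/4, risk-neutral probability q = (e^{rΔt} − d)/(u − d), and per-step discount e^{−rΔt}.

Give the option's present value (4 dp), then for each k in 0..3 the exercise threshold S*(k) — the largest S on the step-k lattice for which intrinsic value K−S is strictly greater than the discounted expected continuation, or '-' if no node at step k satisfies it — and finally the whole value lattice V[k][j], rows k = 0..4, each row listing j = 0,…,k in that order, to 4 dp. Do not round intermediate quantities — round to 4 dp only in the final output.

Δt=0.22500, u=1.08398, d=0.92253, q=0.50919, disc=e^(-rΔt)=0.99529
k=4 terminal: V=max(K-S,0) → 24.2812 9.9359 0.0000 0.0000 0.0000
k=3: j=0 S=88.8524 intr=17.3976 cont=16.8967 V=17.3976[EX]; j=1 S=104.4024 intr=1.8476 cont=4.8537 V=4.8537[hold]; j=2 S=122.6738 intr=0.0000 cont=0.0000 V=0.0000[hold]; j=3 S=144.1429 intr=0.0000 cont=0.0000 V=0.0000[hold]  S*(3)=88.8524
k=2: j=0 S=96.3141 intr=9.9359 cont=10.9585 V=10.9585[hold]; j=1 S=113.1700 intr=0.0000 cont=2.3710 V=2.3710[hold]; j=2 S=132.9758 intr=0.0000 cont=0.0000 V=0.0000[hold]  S*(2)=-
k=1: j=0 S=104.4024 intr=1.8476 cont=6.5548 V=6.5548[hold]; j=1 S=122.6738 intr=0.0000 cont=1.1582 V=1.1582[hold]  S*(1)=-
k=0: j=0 S=113.1700 intr=0.0000 cont=3.7890 V=3.7890[hold]  S*(0)=-

price = 3.7890
boundary = - - - 88.8524
tree:
3.7890
6.5548 1.1582
10.9585 2.3710 0.0000
17.3976 4.8537 0.0000 0.0000
24.2812 9.9359 0.0000 0.0000 0.0000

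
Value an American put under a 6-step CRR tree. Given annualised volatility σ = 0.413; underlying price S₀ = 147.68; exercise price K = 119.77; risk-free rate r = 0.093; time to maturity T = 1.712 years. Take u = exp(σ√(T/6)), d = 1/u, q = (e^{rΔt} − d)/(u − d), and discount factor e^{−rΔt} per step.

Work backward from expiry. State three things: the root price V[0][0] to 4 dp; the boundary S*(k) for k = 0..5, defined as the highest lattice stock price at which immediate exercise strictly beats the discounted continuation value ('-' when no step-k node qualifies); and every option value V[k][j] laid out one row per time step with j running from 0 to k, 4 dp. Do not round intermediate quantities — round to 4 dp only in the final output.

params: Δt=0.28533 u=1.24684 d=0.80203 q=0.50553 e^(-rΔt)=0.97381
t_6 payoffs: 80.4637 58.6643 24.7748 0.0000 0.0000 0.0000 0.0000
t_5: node(5,0) S=49.0086 payoff=70.7614 vs cont=67.6250 → 70.7614 [stop]  node(5,1) S=76.1889 payoff=43.5811 vs cont=40.4447 → 43.5811 [stop]  node(5,2) S=118.4436 payoff=1.3264 vs cont=11.9297 → 11.9297 [wait]  node(5,3) S=184.1330 payoff=0.0000 vs cont=0.0000 → 0.0000 [wait]  node(5,4) S=286.2540 payoff=0.0000 vs cont=0.0000 → 0.0000 [wait]  node(5,5) S=445.0117 payoff=0.0000 vs cont=0.0000 → 0.0000 [wait]  ⇒ S*(5)=76.1889
t_4: node(4,0) S=61.1057 payoff=58.6643 vs cont=55.5279 → 58.6643 [stop]  node(4,1) S=94.9952 payoff=24.7748 vs cont=26.8582 → 26.8582 [wait]  node(4,2) S=147.6800 payoff=0.0000 vs cont=5.7444 → 5.7444 [wait]  node(4,3) S=229.5840 payoff=0.0000 vs cont=0.0000 → 0.0000 [wait]  node(4,4) S=356.9123 payoff=0.0000 vs cont=0.0000 → 0.0000 [wait]  ⇒ S*(4)=61.1057
t_3: node(3,0) S=76.1889 payoff=43.5811 vs cont=41.4703 → 43.5811 [stop]  node(3,1) S=118.4436 payoff=1.3264 vs cont=15.7608 → 15.7608 [wait]  node(3,2) S=184.1330 payoff=0.0000 vs cont=2.7661 → 2.7661 [wait]  node(3,3) S=286.2540 payoff=0.0000 vs cont=0.0000 → 0.0000 [wait]  ⇒ S*(3)=76.1889
t_2: node(2,0) S=94.9952 payoff=24.7748 vs cont=28.7443 → 28.7443 [wait]  node(2,1) S=147.6800 payoff=0.0000 vs cont=8.9510 → 8.9510 [wait]  node(2,2) S=229.5840 payoff=0.0000 vs cont=1.3319 → 1.3319 [wait]  ⇒ S*(2)=-
t_1: node(1,0) S=118.4436 payoff=1.3264 vs cont=18.2475 → 18.2475 [wait]  node(1,1) S=184.1330 payoff=0.0000 vs cont=4.9658 → 4.9658 [wait]  ⇒ S*(1)=-
t_0: node(0,0) S=147.6800 payoff=0.0000 vs cont=11.2313 → 11.2313 [wait]  ⇒ S*(0)=-

price = 11.2313
boundary = - - - 76.1889 61.1057 76.1889
tree:
11.2313
18.2475 4.9658
28.7443 8.9510 1.3319
43.5811 15.7608 2.7661 0.0000
58.6643 26.8582 5.7444 0.0000 0.0000
70.7614 43.5811 11.9297 0.0000 0.0000 0.0000
80.4637 58.6643 24.7748 0.0000 0.0000 0.0000 0.0000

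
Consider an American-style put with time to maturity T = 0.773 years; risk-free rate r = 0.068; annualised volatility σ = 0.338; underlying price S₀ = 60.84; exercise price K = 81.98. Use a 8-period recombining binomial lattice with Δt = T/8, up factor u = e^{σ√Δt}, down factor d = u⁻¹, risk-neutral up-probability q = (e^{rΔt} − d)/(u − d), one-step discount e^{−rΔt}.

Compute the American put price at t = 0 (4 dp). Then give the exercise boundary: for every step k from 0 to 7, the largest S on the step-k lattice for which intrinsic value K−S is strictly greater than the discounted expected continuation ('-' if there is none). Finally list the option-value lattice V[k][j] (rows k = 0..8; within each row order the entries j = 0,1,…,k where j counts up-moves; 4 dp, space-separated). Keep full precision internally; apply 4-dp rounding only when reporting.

price = 21.2925
boundary = - 54.7721 60.8400 54.7721 60.8400 54.7721 60.8400 67.5801
tree:
21.2925
27.2079 15.7739
32.6705 21.1400 10.7215
37.5884 27.2079 15.3450 6.3308
42.0158 32.6705 21.1400 9.8666 2.9487
46.0016 37.5884 27.2079 14.8027 5.1585 0.8218
49.5899 42.0158 32.6705 21.1400 8.7858 1.6713 0.0000
52.8203 46.0016 37.5884 27.2079 14.3999 3.3991 0.0000 0.0000
55.7286 49.5899 42.0158 32.6705 21.1400 6.9131 0.0000 0.0000 0.0000

params: Δt=0.09663 u=1.11078 d=0.90027 q=0.50507 e^(-rΔt)=0.99345
t_8 payoffs: 55.7286 49.5899 42.0158 32.6705 21.1400 6.9131 0.0000 0.0000 0.0000
t_7: node(7,0) S=29.1597 payoff=52.8203 vs cont=52.2834 → 52.8203 [stop]  node(7,1) S=35.9784 payoff=46.0016 vs cont=45.4647 → 46.0016 [stop]  node(7,2) S=44.3916 payoff=37.5884 vs cont=37.0515 → 37.5884 [stop]  node(7,3) S=54.7721 payoff=27.2079 vs cont=26.6710 → 27.2079 [stop]  node(7,4) S=67.5801 payoff=14.3999 vs cont=13.8630 → 14.3999 [stop]  node(7,5) S=83.3830 payoff=0.0000 vs cont=3.3991 → 3.3991 [wait]  node(7,6) S=102.8814 payoff=0.0000 vs cont=0.0000 → 0.0000 [wait]  node(7,7) S=126.9392 payoff=0.0000 vs cont=0.0000 → 0.0000 [wait]  ⇒ S*(7)=67.5801
t_6: node(6,0) S=32.3901 payoff=49.5899 vs cont=49.0530 → 49.5899 [stop]  node(6,1) S=39.9642 payoff=42.0158 vs cont=41.4789 → 42.0158 [stop]  node(6,2) S=49.3095 payoff=32.6705 vs cont=32.1337 → 32.6705 [stop]  node(6,3) S=60.8400 payoff=21.1400 vs cont=20.6031 → 21.1400 [stop]  node(6,4) S=75.0669 payoff=6.9131 vs cont=8.7858 → 8.7858 [wait]  node(6,5) S=92.6205 payoff=0.0000 vs cont=1.6713 → 1.6713 [wait]  node(6,6) S=114.2789 payoff=0.0000 vs cont=0.0000 → 0.0000 [wait]  ⇒ S*(6)=60.8400
t_5: node(5,0) S=35.9784 payoff=46.0016 vs cont=45.4647 → 46.0016 [stop]  node(5,1) S=44.3916 payoff=37.5884 vs cont=37.0515 → 37.5884 [stop]  node(5,2) S=54.7721 payoff=27.2079 vs cont=26.6710 → 27.2079 [stop]  node(5,3) S=67.5801 payoff=14.3999 vs cont=14.8027 → 14.8027 [wait]  node(5,4) S=83.3830 payoff=0.0000 vs cont=5.1585 → 5.1585 [wait]  node(5,5) S=102.8814 payoff=0.0000 vs cont=0.8218 → 0.8218 [wait]  ⇒ S*(5)=54.7721
t_4: node(4,0) S=39.9642 payoff=42.0158 vs cont=41.4789 → 42.0158 [stop]  node(4,1) S=49.3095 payoff=32.6705 vs cont=32.1337 → 32.6705 [stop]  node(4,2) S=60.8400 payoff=21.1400 vs cont=20.8052 → 21.1400 [stop]  node(4,3) S=75.0669 payoff=6.9131 vs cont=9.8666 → 9.8666 [wait]  node(4,4) S=92.6205 payoff=0.0000 vs cont=2.9487 → 2.9487 [wait]  ⇒ S*(4)=60.8400
t_3: node(3,0) S=44.3916 payoff=37.5884 vs cont=37.0515 → 37.5884 [stop]  node(3,1) S=54.7721 payoff=27.2079 vs cont=26.6710 → 27.2079 [stop]  node(3,2) S=67.5801 payoff=14.3999 vs cont=15.3450 → 15.3450 [wait]  node(3,3) S=83.3830 payoff=0.0000 vs cont=6.3308 → 6.3308 [wait]  ⇒ S*(3)=54.7721
t_2: node(2,0) S=49.3095 payoff=32.6705 vs cont=32.1337 → 32.6705 [stop]  node(2,1) S=60.8400 payoff=21.1400 vs cont=21.0773 → 21.1400 [stop]  node(2,2) S=75.0669 payoff=6.9131 vs cont=10.7215 → 10.7215 [wait]  ⇒ S*(2)=60.8400
t_1: node(1,0) S=54.7721 payoff=27.2079 vs cont=26.6710 → 27.2079 [stop]  node(1,1) S=67.5801 payoff=14.3999 vs cont=15.7739 → 15.7739 [wait]  ⇒ S*(1)=54.7721
t_0: node(0,0) S=60.8400 payoff=21.1400 vs cont=21.2925 → 21.2925 [wait]  ⇒ S*(0)=-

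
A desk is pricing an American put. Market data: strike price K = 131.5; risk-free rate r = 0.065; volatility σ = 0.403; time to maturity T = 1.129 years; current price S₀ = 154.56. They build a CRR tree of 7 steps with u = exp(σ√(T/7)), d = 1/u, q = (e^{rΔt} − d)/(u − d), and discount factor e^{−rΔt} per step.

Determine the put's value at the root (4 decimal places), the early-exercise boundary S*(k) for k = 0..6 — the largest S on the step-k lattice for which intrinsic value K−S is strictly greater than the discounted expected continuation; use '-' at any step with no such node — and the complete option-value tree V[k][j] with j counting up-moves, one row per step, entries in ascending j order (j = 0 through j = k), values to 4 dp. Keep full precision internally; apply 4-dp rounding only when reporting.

price = 10.7389
boundary = - - - - 80.8986 95.1109 111.8199
tree:
10.7389
16.7383 4.7755
25.2798 8.2791 1.2608
36.6889 14.0431 2.5061 0.0023
50.6014 23.1123 4.9813 0.0045 0.0000
62.6899 36.3891 9.9011 0.0090 0.0000 0.0000
72.9721 50.6014 19.6801 0.0179 0.0000 0.0000 0.0000
81.7178 62.6899 36.3891 0.0356 0.0000 0.0000 0.0000 0.0000

params: Δt=0.16129 u=1.17568 d=0.85057 q=0.49204 e^(-rΔt)=0.98957
t_7 payoffs: 81.7178 62.6899 36.3891 0.0356 0.0000 0.0000 0.0000 0.0000
t_6: node(6,0) S=58.5279 payoff=72.9721 vs cont=71.6007 → 72.9721 [stop]  node(6,1) S=80.8986 payoff=50.6014 vs cont=49.2300 → 50.6014 [stop]  node(6,2) S=111.8199 payoff=19.6801 vs cont=18.3087 → 19.6801 [stop]  node(6,3) S=154.5600 payoff=0.0000 vs cont=0.0179 → 0.0179 [wait]  node(6,4) S=213.6363 payoff=0.0000 vs cont=0.0000 → 0.0000 [wait]  node(6,5) S=295.2929 payoff=0.0000 vs cont=0.0000 → 0.0000 [wait]  node(6,6) S=408.1606 payoff=0.0000 vs cont=0.0000 → 0.0000 [wait]  ⇒ S*(6)=111.8199
t_5: node(5,0) S=68.8101 payoff=62.6899 vs cont=61.3185 → 62.6899 [stop]  node(5,1) S=95.1109 payoff=36.3891 vs cont=35.0177 → 36.3891 [stop]  node(5,2) S=131.4644 payoff=0.0356 vs cont=9.9011 → 9.9011 [wait]  node(5,3) S=181.7130 payoff=0.0000 vs cont=0.0090 → 0.0090 [wait]  node(5,4) S=251.1679 payoff=0.0000 vs cont=0.0000 → 0.0000 [wait]  node(5,5) S=347.1699 payoff=0.0000 vs cont=0.0000 → 0.0000 [wait]  ⇒ S*(5)=95.1109
t_4: node(4,0) S=80.8986 payoff=50.6014 vs cont=49.2300 → 50.6014 [stop]  node(4,1) S=111.8199 payoff=19.6801 vs cont=23.1123 → 23.1123 [wait]  node(4,2) S=154.5600 payoff=0.0000 vs cont=4.9813 → 4.9813 [wait]  node(4,3) S=213.6363 payoff=0.0000 vs cont=0.0045 → 0.0045 [wait]  node(4,4) S=295.2929 payoff=0.0000 vs cont=0.0000 → 0.0000 [wait]  ⇒ S*(4)=80.8986
t_3: node(3,0) S=95.1109 payoff=36.3891 vs cont=36.6889 → 36.6889 [wait]  node(3,1) S=131.4644 payoff=0.0356 vs cont=14.0431 → 14.0431 [wait]  node(3,2) S=181.7130 payoff=0.0000 vs cont=2.5061 → 2.5061 [wait]  node(3,3) S=251.1679 payoff=0.0000 vs cont=0.0023 → 0.0023 [wait]  ⇒ S*(3)=-
t_2: node(2,0) S=111.8199 payoff=19.6801 vs cont=25.2798 → 25.2798 [wait]  node(2,1) S=154.5600 payoff=0.0000 vs cont=8.2791 → 8.2791 [wait]  node(2,2) S=213.6363 payoff=0.0000 vs cont=1.2608 → 1.2608 [wait]  ⇒ S*(2)=-
t_1: node(1,0) S=131.4644 payoff=0.0356 vs cont=16.7383 → 16.7383 [wait]  node(1,1) S=181.7130 payoff=0.0000 vs cont=4.7755 → 4.7755 [wait]  ⇒ S*(1)=-
t_0: node(0,0) S=154.5600 payoff=0.0000 vs cont=10.7389 → 10.7389 [wait]  ⇒ S*(0)=-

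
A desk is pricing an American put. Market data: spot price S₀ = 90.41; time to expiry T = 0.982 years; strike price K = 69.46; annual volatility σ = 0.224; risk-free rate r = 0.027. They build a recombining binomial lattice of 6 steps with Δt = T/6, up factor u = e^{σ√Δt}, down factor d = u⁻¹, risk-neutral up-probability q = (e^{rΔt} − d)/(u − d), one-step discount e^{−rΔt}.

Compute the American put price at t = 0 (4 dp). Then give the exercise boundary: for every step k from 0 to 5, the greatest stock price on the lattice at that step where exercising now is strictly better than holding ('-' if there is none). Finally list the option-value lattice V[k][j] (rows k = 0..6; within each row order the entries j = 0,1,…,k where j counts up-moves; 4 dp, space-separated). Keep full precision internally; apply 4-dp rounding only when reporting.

Δt=0.16367  u=1.09485  d=0.91336  q=0.50176  discount=0.99559
step 6 (expiry): payoffs max(K−S,0) = 16.9696 6.5395 0.0000 0.0000 0.0000 0.0000 0.0000
step 5: (k=5,j=0): S=57.4693, (K−S)⁺=11.9907, hold=11.6844 ⇒ V=11.9907 exercise | (k=5,j=1): S=68.8887, (K−S)⁺=0.5713, hold=3.2439 ⇒ V=3.2439 continue | (k=5,j=2): S=82.5772, (K−S)⁺=0.0000, hold=0.0000 ⇒ V=0.0000 continue | (k=5,j=3): S=98.9857, (K−S)⁺=0.0000, hold=0.0000 ⇒ V=0.0000 continue | (k=5,j=4): S=118.6547, (K−S)⁺=0.0000, hold=0.0000 ⇒ V=0.0000 continue | (k=5,j=5): S=142.2319, (K−S)⁺=0.0000, hold=0.0000 ⇒ V=0.0000 continue  boundary S*=57.4693
step 4: (k=4,j=0): S=62.9205, (K−S)⁺=6.5395, hold=7.5684 ⇒ V=7.5684 continue | (k=4,j=1): S=75.4231, (K−S)⁺=0.0000, hold=1.6091 ⇒ V=1.6091 continue | (k=4,j=2): S=90.4100, (K−S)⁺=0.0000, hold=0.0000 ⇒ V=0.0000 continue | (k=4,j=3): S=108.3749, (K−S)⁺=0.0000, hold=0.0000 ⇒ V=0.0000 continue | (k=4,j=4): S=129.9095, (K−S)⁺=0.0000, hold=0.0000 ⇒ V=0.0000 continue  boundary S*=-
step 3: (k=3,j=0): S=68.8887, (K−S)⁺=0.5713, hold=4.5580 ⇒ V=4.5580 continue | (k=3,j=1): S=82.5772, (K−S)⁺=0.0000, hold=0.7982 ⇒ V=0.7982 continue | (k=3,j=2): S=98.9857, (K−S)⁺=0.0000, hold=0.0000 ⇒ V=0.0000 continue | (k=3,j=3): S=118.6547, (K−S)⁺=0.0000, hold=0.0000 ⇒ V=0.0000 continue  boundary S*=-
step 2: (k=2,j=0): S=75.4231, (K−S)⁺=0.0000, hold=2.6597 ⇒ V=2.6597 continue | (k=2,j=1): S=90.4100, (K−S)⁺=0.0000, hold=0.3959 ⇒ V=0.3959 continue | (k=2,j=2): S=108.3749, (K−S)⁺=0.0000, hold=0.0000 ⇒ V=0.0000 continue  boundary S*=-
step 1: (k=1,j=0): S=82.5772, (K−S)⁺=0.0000, hold=1.5171 ⇒ V=1.5171 continue | (k=1,j=1): S=98.9857, (K−S)⁺=0.0000, hold=0.1964 ⇒ V=0.1964 continue  boundary S*=-
step 0: (k=0,j=0): S=90.4100, (K−S)⁺=0.0000, hold=0.8507 ⇒ V=0.8507 continue  boundary S*=-

price = 0.8507
boundary = - - - - - 57.4693
tree:
0.8507
1.5171 0.1964
2.6597 0.3959 0.0000
4.5580 0.7982 0.0000 0.0000
7.5684 1.6091 0.0000 0.0000 0.0000
11.9907 3.2439 0.0000 0.0000 0.0000 0.0000
16.9696 6.5395 0.0000 0.0000 0.0000 0.0000 0.0000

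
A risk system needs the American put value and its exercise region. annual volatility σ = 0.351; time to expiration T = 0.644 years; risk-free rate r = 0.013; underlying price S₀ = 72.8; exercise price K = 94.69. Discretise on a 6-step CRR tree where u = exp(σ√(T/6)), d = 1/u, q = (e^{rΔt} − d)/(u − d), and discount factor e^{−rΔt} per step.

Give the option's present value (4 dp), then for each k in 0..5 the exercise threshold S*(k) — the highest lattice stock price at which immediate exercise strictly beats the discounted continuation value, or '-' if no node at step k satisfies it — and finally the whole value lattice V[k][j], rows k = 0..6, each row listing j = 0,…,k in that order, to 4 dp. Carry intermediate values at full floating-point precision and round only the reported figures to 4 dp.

price = 23.5930
boundary = - - 57.8428 64.8919 72.8000 81.6719
tree:
23.5930
30.0597 16.5813
36.8472 22.7157 9.9131
43.1306 29.7981 15.0273 4.3423
48.7314 36.8472 21.8900 7.5571 0.8350
53.7238 43.1306 29.7981 13.0181 1.5997 0.0000
58.1739 48.7314 36.8472 21.8900 3.0651 0.0000 0.0000

params: Δt=0.10733 u=1.12187 d=0.89137 q=0.47734 e^(-rΔt)=0.99861
t_6 payoffs: 58.1739 48.7314 36.8472 21.8900 3.0651 0.0000 0.0000
t_5: node(5,0) S=40.9662 payoff=53.7238 vs cont=53.5918 → 53.7238 [stop]  node(5,1) S=51.5594 payoff=43.1306 vs cont=42.9986 → 43.1306 [stop]  node(5,2) S=64.8919 payoff=29.7981 vs cont=29.6661 → 29.7981 [stop]  node(5,3) S=81.6719 payoff=13.0181 vs cont=12.8861 → 13.0181 [stop]  node(5,4) S=102.7910 payoff=0.0000 vs cont=1.5997 → 1.5997 [wait]  node(5,5) S=129.3711 payoff=0.0000 vs cont=0.0000 → 0.0000 [wait]  ⇒ S*(5)=81.6719
t_4: node(4,0) S=45.9586 payoff=48.7314 vs cont=48.5994 → 48.7314 [stop]  node(4,1) S=57.8428 payoff=36.8472 vs cont=36.7152 → 36.8472 [stop]  node(4,2) S=72.8000 payoff=21.8900 vs cont=21.7580 → 21.8900 [stop]  node(4,3) S=91.6249 payoff=3.0651 vs cont=7.5571 → 7.5571 [wait]  node(4,4) S=115.3177 payoff=0.0000 vs cont=0.8350 → 0.8350 [wait]  ⇒ S*(4)=72.8000
t_3: node(3,0) S=51.5594 payoff=43.1306 vs cont=42.9986 → 43.1306 [stop]  node(3,1) S=64.8919 payoff=29.7981 vs cont=29.6661 → 29.7981 [stop]  node(3,2) S=81.6719 payoff=13.0181 vs cont=15.0273 → 15.0273 [wait]  node(3,3) S=102.7910 payoff=0.0000 vs cont=4.3423 → 4.3423 [wait]  ⇒ S*(3)=64.8919
t_2: node(2,0) S=57.8428 payoff=36.8472 vs cont=36.7152 → 36.8472 [stop]  node(2,1) S=72.8000 payoff=21.8900 vs cont=22.7157 → 22.7157 [wait]  node(2,2) S=91.6249 payoff=3.0651 vs cont=9.9131 → 9.9131 [wait]  ⇒ S*(2)=57.8428
t_1: node(1,0) S=64.8919 payoff=29.7981 vs cont=30.0597 → 30.0597 [wait]  node(1,1) S=81.6719 payoff=13.0181 vs cont=16.5813 → 16.5813 [wait]  ⇒ S*(1)=-
t_0: node(0,0) S=72.8000 payoff=21.8900 vs cont=23.5930 → 23.5930 [wait]  ⇒ S*(0)=-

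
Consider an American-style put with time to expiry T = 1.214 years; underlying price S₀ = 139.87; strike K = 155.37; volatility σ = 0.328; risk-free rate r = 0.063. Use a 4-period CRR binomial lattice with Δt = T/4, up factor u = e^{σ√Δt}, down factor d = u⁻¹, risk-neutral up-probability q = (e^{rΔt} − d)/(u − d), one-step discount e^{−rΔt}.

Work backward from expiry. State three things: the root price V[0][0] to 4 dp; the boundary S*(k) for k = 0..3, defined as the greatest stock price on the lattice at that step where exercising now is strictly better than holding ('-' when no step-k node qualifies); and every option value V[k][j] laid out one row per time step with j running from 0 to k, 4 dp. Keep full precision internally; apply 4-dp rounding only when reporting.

params: Δt=0.30350 u=1.19805 d=0.83469 q=0.50807 e^(-rΔt)=0.98106
t_4 payoffs: 87.4778 57.9221 15.5000 0.0000 0.0000
t_3: node(3,0) S=81.3385 payoff=74.0315 vs cont=71.0890 → 74.0315 [stop]  node(3,1) S=116.7477 payoff=38.6223 vs cont=35.6797 → 38.6223 [stop]  node(3,2) S=167.5717 payoff=0.0000 vs cont=7.4804 → 7.4804 [wait]  node(3,3) S=240.5210 payoff=0.0000 vs cont=0.0000 → 0.0000 [wait]  ⇒ S*(3)=116.7477
t_2: node(2,0) S=97.4479 payoff=57.9221 vs cont=54.9796 → 57.9221 [stop]  node(2,1) S=139.8700 payoff=15.5000 vs cont=22.3681 → 22.3681 [wait]  node(2,2) S=200.7598 payoff=0.0000 vs cont=3.6101 → 3.6101 [wait]  ⇒ S*(2)=97.4479
t_1: node(1,0) S=116.7477 payoff=38.6223 vs cont=39.1031 → 39.1031 [wait]  node(1,1) S=167.5717 payoff=0.0000 vs cont=12.5945 → 12.5945 [wait]  ⇒ S*(1)=-
t_0: node(0,0) S=139.8700 payoff=15.5000 vs cont=25.1493 → 25.1493 [wait]  ⇒ S*(0)=-

price = 25.1493
boundary = - - 97.4479 116.7477
tree:
25.1493
39.1031 12.5945
57.9221 22.3681 3.6101
74.0315 38.6223 7.4804 0.0000
87.4778 57.9221 15.5000 0.0000 0.0000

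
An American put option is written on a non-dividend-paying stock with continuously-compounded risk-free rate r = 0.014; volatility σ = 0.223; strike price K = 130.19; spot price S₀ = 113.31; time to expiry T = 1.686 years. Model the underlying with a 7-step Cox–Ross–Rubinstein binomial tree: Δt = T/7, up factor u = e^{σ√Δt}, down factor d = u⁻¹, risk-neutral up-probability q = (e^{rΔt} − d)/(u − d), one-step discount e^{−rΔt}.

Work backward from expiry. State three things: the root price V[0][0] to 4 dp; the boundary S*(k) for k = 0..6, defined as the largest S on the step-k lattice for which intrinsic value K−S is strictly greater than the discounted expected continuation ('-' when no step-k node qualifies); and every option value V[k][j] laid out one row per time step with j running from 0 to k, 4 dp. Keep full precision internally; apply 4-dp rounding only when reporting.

price = 22.4649
boundary = - - 91.0349 81.5977 91.0349 101.5636 113.3100
tree:
22.4649
30.1988 14.5083
39.1551 21.0136 7.7853
48.5923 29.3412 12.4242 2.9736
57.0512 39.1551 19.2504 5.3501 0.5014
64.6332 48.5923 28.6264 9.5492 0.9827 0.0000
71.4292 57.0512 39.1551 16.8800 1.9261 0.0000 0.0000
77.5207 64.6332 48.5923 28.6264 3.7751 0.0000 0.0000 0.0000

Δt=0.24086  u=1.11566  d=0.89633  q=0.48807  discount=0.99663
step 7 (expiry): payoffs max(K−S,0) = 77.5207 64.6332 48.5923 28.6264 3.7751 0.0000 0.0000 0.0000
step 6: (k=6,j=0): S=58.7608, (K−S)⁺=71.4292, hold=70.9910 ⇒ V=71.4292 exercise | (k=6,j=1): S=73.1388, (K−S)⁺=57.0512, hold=56.6130 ⇒ V=57.0512 exercise | (k=6,j=2): S=91.0349, (K−S)⁺=39.1551, hold=38.7168 ⇒ V=39.1551 exercise | (k=6,j=3): S=113.3100, (K−S)⁺=16.8800, hold=16.4417 ⇒ V=16.8800 exercise | (k=6,j=4): S=141.0355, (K−S)⁺=0.0000, hold=1.9261 ⇒ V=1.9261 continue | (k=6,j=5): S=175.5451, (K−S)⁺=0.0000, hold=0.0000 ⇒ V=0.0000 continue | (k=6,j=6): S=218.4988, (K−S)⁺=0.0000, hold=0.0000 ⇒ V=0.0000 continue  boundary S*=113.3100
step 5: (k=5,j=0): S=65.5568, (K−S)⁺=64.6332, hold=64.1950 ⇒ V=64.6332 exercise | (k=5,j=1): S=81.5977, (K−S)⁺=48.5923, hold=48.1540 ⇒ V=48.5923 exercise | (k=5,j=2): S=101.5636, (K−S)⁺=28.6264, hold=28.1881 ⇒ V=28.6264 exercise | (k=5,j=3): S=126.4149, (K−S)⁺=3.7751, hold=9.5492 ⇒ V=9.5492 continue | (k=5,j=4): S=157.3471, (K−S)⁺=0.0000, hold=0.9827 ⇒ V=0.9827 continue | (k=5,j=5): S=195.8479, (K−S)⁺=0.0000, hold=0.0000 ⇒ V=0.0000 continue  boundary S*=101.5636
step 4: (k=4,j=0): S=73.1388, (K−S)⁺=57.0512, hold=56.6130 ⇒ V=57.0512 exercise | (k=4,j=1): S=91.0349, (K−S)⁺=39.1551, hold=38.7168 ⇒ V=39.1551 exercise | (k=4,j=2): S=113.3100, (K−S)⁺=16.8800, hold=19.2504 ⇒ V=19.2504 continue | (k=4,j=3): S=141.0355, (K−S)⁺=0.0000, hold=5.3501 ⇒ V=5.3501 continue | (k=4,j=4): S=175.5451, (K−S)⁺=0.0000, hold=0.5014 ⇒ V=0.5014 continue  boundary S*=91.0349
step 3: (k=3,j=0): S=81.5977, (K−S)⁺=48.5923, hold=48.1540 ⇒ V=48.5923 exercise | (k=3,j=1): S=101.5636, (K−S)⁺=28.6264, hold=29.3412 ⇒ V=29.3412 continue | (k=3,j=2): S=126.4149, (K−S)⁺=3.7751, hold=12.4242 ⇒ V=12.4242 continue | (k=3,j=3): S=157.3471, (K−S)⁺=0.0000, hold=2.9736 ⇒ V=2.9736 continue  boundary S*=81.5977
step 2: (k=2,j=0): S=91.0349, (K−S)⁺=39.1551, hold=39.0645 ⇒ V=39.1551 exercise | (k=2,j=1): S=113.3100, (K−S)⁺=16.8800, hold=21.0136 ⇒ V=21.0136 continue | (k=2,j=2): S=141.0355, (K−S)⁺=0.0000, hold=7.7853 ⇒ V=7.7853 continue  boundary S*=91.0349
step 1: (k=1,j=0): S=101.5636, (K−S)⁺=28.6264, hold=30.1988 ⇒ V=30.1988 continue | (k=1,j=1): S=126.4149, (K−S)⁺=3.7751, hold=14.5083 ⇒ V=14.5083 continue  boundary S*=-
step 0: (k=0,j=0): S=113.3100, (K−S)⁺=16.8800, hold=22.4649 ⇒ V=22.4649 continue  boundary S*=-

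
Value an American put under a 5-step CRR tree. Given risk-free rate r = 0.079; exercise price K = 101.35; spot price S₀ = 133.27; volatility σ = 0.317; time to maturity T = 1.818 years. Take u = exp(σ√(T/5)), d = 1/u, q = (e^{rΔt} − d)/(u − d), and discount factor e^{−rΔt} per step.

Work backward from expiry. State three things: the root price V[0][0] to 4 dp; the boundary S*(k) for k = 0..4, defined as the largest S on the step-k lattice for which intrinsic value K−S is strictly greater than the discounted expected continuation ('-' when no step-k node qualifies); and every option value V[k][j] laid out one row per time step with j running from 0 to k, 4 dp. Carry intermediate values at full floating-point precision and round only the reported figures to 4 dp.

Δt=0.36360, u=1.21064, d=0.82601, q=0.52812, disc=e^(-rΔt)=0.97168
k=5 terminal: V=max(K-S,0) → 50.1042 26.2417 0.0000 0.0000 0.0000 0.0000
k=4: j=0 S=62.0402 intr=39.3098 cont=36.4400 V=39.3098[EX]; j=1 S=90.9291 intr=10.4209 cont=12.0323 V=12.0323[hold]; j=2 S=133.2700 intr=0.0000 cont=0.0000 V=0.0000[hold]; j=3 S=195.3269 intr=0.0000 cont=0.0000 V=0.0000[hold]; j=4 S=286.2804 intr=0.0000 cont=0.0000 V=0.0000[hold]  S*(4)=62.0402
k=3: j=0 S=75.1083 intr=26.2417 cont=24.1988 V=26.2417[EX]; j=1 S=110.0823 intr=0.0000 cont=5.5170 V=5.5170[hold]; j=2 S=161.3419 intr=0.0000 cont=0.0000 V=0.0000[hold]; j=3 S=236.4704 intr=0.0000 cont=0.0000 V=0.0000[hold]  S*(3)=75.1083
k=2: j=0 S=90.9291 intr=10.4209 cont=14.8634 V=14.8634[hold]; j=1 S=133.2700 intr=0.0000 cont=2.5296 V=2.5296[hold]; j=2 S=195.3269 intr=0.0000 cont=0.0000 V=0.0000[hold]  S*(2)=-
k=1: j=0 S=110.0823 intr=0.0000 cont=8.1132 V=8.1132[hold]; j=1 S=161.3419 intr=0.0000 cont=1.1599 V=1.1599[hold]  S*(1)=-
k=0: j=0 S=133.2700 intr=0.0000 cont=4.3153 V=4.3153[hold]  S*(0)=-

price = 4.3153
boundary = - - - 75.1083 62.0402
tree:
4.3153
8.1132 1.1599
14.8634 2.5296 0.0000
26.2417 5.5170 0.0000 0.0000
39.3098 12.0323 0.0000 0.0000 0.0000
50.1042 26.2417 0.0000 0.0000 0.0000 0.0000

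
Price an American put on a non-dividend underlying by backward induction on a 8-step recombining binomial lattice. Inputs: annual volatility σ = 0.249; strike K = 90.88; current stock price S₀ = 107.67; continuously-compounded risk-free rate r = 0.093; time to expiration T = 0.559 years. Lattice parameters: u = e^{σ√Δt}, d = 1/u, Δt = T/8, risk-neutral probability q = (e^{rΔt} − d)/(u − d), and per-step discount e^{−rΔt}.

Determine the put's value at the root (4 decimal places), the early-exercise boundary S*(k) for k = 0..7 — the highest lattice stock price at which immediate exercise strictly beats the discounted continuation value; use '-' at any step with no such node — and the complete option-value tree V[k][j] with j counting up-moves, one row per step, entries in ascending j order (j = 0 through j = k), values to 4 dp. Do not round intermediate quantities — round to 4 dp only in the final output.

params: Δt=0.06988 u=1.06803 d=0.93630 q=0.53304 e^(-rΔt)=0.99352
t_8 payoffs: 27.2867 18.3392 8.1329 0.0000 0.0000 0.0000 0.0000 0.0000 0.0000
t_7: node(7,0) S=67.9199 payoff=22.9601 vs cont=22.3715 → 22.9601 [stop]  node(7,1) S=77.4761 payoff=13.4039 vs cont=12.8153 → 13.4039 [stop]  node(7,2) S=88.3768 payoff=2.5032 vs cont=3.7731 → 3.7731 [wait]  node(7,3) S=100.8113 payoff=0.0000 vs cont=0.0000 → 0.0000 [wait]  node(7,4) S=114.9953 payoff=0.0000 vs cont=0.0000 → 0.0000 [wait]  node(7,5) S=131.1750 payoff=0.0000 vs cont=0.0000 → 0.0000 [wait]  node(7,6) S=149.6311 payoff=0.0000 vs cont=0.0000 → 0.0000 [wait]  node(7,7) S=170.6839 payoff=0.0000 vs cont=0.0000 → 0.0000 [wait]  ⇒ S*(7)=77.4761
t_6: node(6,0) S=72.5408 payoff=18.3392 vs cont=17.7506 → 18.3392 [stop]  node(6,1) S=82.7471 payoff=8.1329 vs cont=8.2167 → 8.2167 [wait]  node(6,2) S=94.3895 payoff=0.0000 vs cont=1.7505 → 1.7505 [wait]  node(6,3) S=107.6700 payoff=0.0000 vs cont=0.0000 → 0.0000 [wait]  node(6,4) S=122.8190 payoff=0.0000 vs cont=0.0000 → 0.0000 [wait]  node(6,5) S=140.0994 payoff=0.0000 vs cont=0.0000 → 0.0000 [wait]  node(6,6) S=159.8112 payoff=0.0000 vs cont=0.0000 → 0.0000 [wait]  ⇒ S*(6)=72.5408
t_5: node(5,0) S=77.4761 payoff=13.4039 vs cont=12.8597 → 13.4039 [stop]  node(5,1) S=88.3768 payoff=2.5032 vs cont=4.7391 → 4.7391 [wait]  node(5,2) S=100.8113 payoff=0.0000 vs cont=0.8121 → 0.8121 [wait]  node(5,3) S=114.9953 payoff=0.0000 vs cont=0.0000 → 0.0000 [wait]  node(5,4) S=131.1750 payoff=0.0000 vs cont=0.0000 → 0.0000 [wait]  node(5,5) S=149.6311 payoff=0.0000 vs cont=0.0000 → 0.0000 [wait]  ⇒ S*(5)=77.4761
t_4: node(4,0) S=82.7471 payoff=8.1329 vs cont=8.7283 → 8.7283 [wait]  node(4,1) S=94.3895 payoff=0.0000 vs cont=2.6287 → 2.6287 [wait]  node(4,2) S=107.6700 payoff=0.0000 vs cont=0.3768 → 0.3768 [wait]  node(4,3) S=122.8190 payoff=0.0000 vs cont=0.0000 → 0.0000 [wait]  node(4,4) S=140.0994 payoff=0.0000 vs cont=0.0000 → 0.0000 [wait]  ⇒ S*(4)=-
t_3: node(3,0) S=88.3768 payoff=2.5032 vs cont=5.4415 → 5.4415 [wait]  node(3,1) S=100.8113 payoff=0.0000 vs cont=1.4191 → 1.4191 [wait]  node(3,2) S=114.9953 payoff=0.0000 vs cont=0.1748 → 0.1748 [wait]  node(3,3) S=131.1750 payoff=0.0000 vs cont=0.0000 → 0.0000 [wait]  ⇒ S*(3)=-
t_2: node(2,0) S=94.3895 payoff=0.0000 vs cont=3.2760 → 3.2760 [wait]  node(2,1) S=107.6700 payoff=0.0000 vs cont=0.7509 → 0.7509 [wait]  node(2,2) S=122.8190 payoff=0.0000 vs cont=0.0811 → 0.0811 [wait]  ⇒ S*(2)=-
t_1: node(1,0) S=100.8113 payoff=0.0000 vs cont=1.9175 → 1.9175 [wait]  node(1,1) S=114.9953 payoff=0.0000 vs cont=0.3913 → 0.3913 [wait]  ⇒ S*(1)=-
t_0: node(0,0) S=107.6700 payoff=0.0000 vs cont=1.0969 → 1.0969 [wait]  ⇒ S*(0)=-

price = 1.0969
boundary = - - - - - 77.4761 72.5408 77.4761
tree:
1.0969
1.9175 0.3913
3.2760 0.7509 0.0811
5.4415 1.4191 0.1748 0.0000
8.7283 2.6287 0.3768 0.0000 0.0000
13.4039 4.7391 0.8121 0.0000 0.0000 0.0000
18.3392 8.2167 1.7505 0.0000 0.0000 0.0000 0.0000
22.9601 13.4039 3.7731 0.0000 0.0000 0.0000 0.0000 0.0000
27.2867 18.3392 8.1329 0.0000 0.0000 0.0000 0.0000 0.0000 0.0000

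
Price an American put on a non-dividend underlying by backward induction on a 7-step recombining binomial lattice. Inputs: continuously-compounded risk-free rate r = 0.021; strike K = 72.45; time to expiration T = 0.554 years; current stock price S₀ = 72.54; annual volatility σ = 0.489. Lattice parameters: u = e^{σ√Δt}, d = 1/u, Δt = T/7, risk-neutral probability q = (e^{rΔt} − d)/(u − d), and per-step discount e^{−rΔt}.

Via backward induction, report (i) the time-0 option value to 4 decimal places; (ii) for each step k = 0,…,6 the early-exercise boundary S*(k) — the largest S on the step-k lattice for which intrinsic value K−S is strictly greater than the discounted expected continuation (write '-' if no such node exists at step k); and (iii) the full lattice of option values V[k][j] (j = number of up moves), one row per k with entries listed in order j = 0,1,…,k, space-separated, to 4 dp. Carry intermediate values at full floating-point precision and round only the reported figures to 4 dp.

price = 10.4023
boundary = - - - - 41.8407 48.0113 55.0920
tree:
10.4023
14.3601 6.0060
19.2032 8.9862 2.6892
24.7530 13.0550 4.4607 0.7145
30.6093 18.2809 7.2478 1.3547 0.0000
35.9868 24.4387 11.4485 2.5685 0.0000 0.0000
40.6732 30.6093 17.3580 4.8699 0.0000 0.0000 0.0000
44.7573 35.9868 24.4387 9.2331 0.0000 0.0000 0.0000 0.0000

Δt=0.07914, u=1.14748, d=0.87148, q=0.47169, disc=e^(-rΔt)=0.99834
k=7 terminal: V=max(K-S,0) → 44.7573 35.9868 24.4387 9.2331 0.0000 0.0000 0.0000 0.0000
k=6: j=0 S=31.7768 intr=40.6732 cont=40.5529 V=40.6732[EX]; j=1 S=41.8407 intr=30.6093 cont=30.4890 V=30.6093[EX]; j=2 S=55.0920 intr=17.3580 cont=17.2377 V=17.3580[EX]; j=3 S=72.5400 intr=0.0000 cont=4.8699 V=4.8699[hold]; j=4 S=95.5140 intr=0.0000 cont=0.0000 V=0.0000[hold]; j=5 S=125.7639 intr=0.0000 cont=0.0000 V=0.0000[hold]; j=6 S=165.5943 intr=0.0000 cont=0.0000 V=0.0000[hold]  S*(6)=55.0920
k=5: j=0 S=36.4632 intr=35.9868 cont=35.8665 V=35.9868[EX]; j=1 S=48.0113 intr=24.4387 cont=24.3184 V=24.4387[EX]; j=2 S=63.2169 intr=9.2331 cont=11.4485 V=11.4485[hold]; j=3 S=83.2381 intr=0.0000 cont=2.5685 V=2.5685[hold]; j=4 S=109.6002 intr=0.0000 cont=0.0000 V=0.0000[hold]; j=5 S=144.3115 intr=0.0000 cont=0.0000 V=0.0000[hold]  S*(5)=48.0113
k=4: j=0 S=41.8407 intr=30.6093 cont=30.4890 V=30.6093[EX]; j=1 S=55.0920 intr=17.3580 cont=18.2809 V=18.2809[hold]; j=2 S=72.5400 intr=0.0000 cont=7.2478 V=7.2478[hold]; j=3 S=95.5140 intr=0.0000 cont=1.3547 V=1.3547[hold]; j=4 S=125.7639 intr=0.0000 cont=0.0000 V=0.0000[hold]  S*(4)=41.8407
k=3: j=0 S=48.0113 intr=24.4387 cont=24.7530 V=24.7530[hold]; j=1 S=63.2169 intr=9.2331 cont=13.0550 V=13.0550[hold]; j=2 S=83.2381 intr=0.0000 cont=4.4607 V=4.4607[hold]; j=3 S=109.6002 intr=0.0000 cont=0.7145 V=0.7145[hold]  S*(3)=-
k=2: j=0 S=55.0920 intr=17.3580 cont=19.2032 V=19.2032[hold]; j=1 S=72.5400 intr=0.0000 cont=8.9862 V=8.9862[hold]; j=2 S=95.5140 intr=0.0000 cont=2.6892 V=2.6892[hold]  S*(2)=-
k=1: j=0 S=63.2169 intr=9.2331 cont=14.3601 V=14.3601[hold]; j=1 S=83.2381 intr=0.0000 cont=6.0060 V=6.0060[hold]  S*(1)=-
k=0: j=0 S=72.5400 intr=0.0000 cont=10.4023 V=10.4023[hold]  S*(0)=-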